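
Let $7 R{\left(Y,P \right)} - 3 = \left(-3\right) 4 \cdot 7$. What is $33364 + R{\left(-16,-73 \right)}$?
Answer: $\frac{233467}{7} \approx 33352.0$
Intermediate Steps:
$R{\left(Y,P \right)} = - \frac{81}{7}$ ($R{\left(Y,P \right)} = \frac{3}{7} + \frac{\left(-3\right) 4 \cdot 7}{7} = \frac{3}{7} + \frac{\left(-12\right) 7}{7} = \frac{3}{7} + \frac{1}{7} \left(-84\right) = \frac{3}{7} - 12 = - \frac{81}{7}$)
$33364 + R{\left(-16,-73 \right)} = 33364 - \frac{81}{7} = \frac{233467}{7}$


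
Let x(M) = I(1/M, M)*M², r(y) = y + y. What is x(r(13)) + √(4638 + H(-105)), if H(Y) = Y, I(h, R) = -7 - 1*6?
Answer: -8788 + √4533 ≈ -8720.7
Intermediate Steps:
I(h, R) = -13 (I(h, R) = -7 - 6 = -13)
r(y) = 2*y
x(M) = -13*M²
x(r(13)) + √(4638 + H(-105)) = -13*(2*13)² + √(4638 - 105) = -13*26² + √4533 = -13*676 + √4533 = -8788 + √4533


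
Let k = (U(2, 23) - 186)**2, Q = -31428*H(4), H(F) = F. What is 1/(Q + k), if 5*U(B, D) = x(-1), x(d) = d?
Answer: -25/2276039 ≈ -1.0984e-5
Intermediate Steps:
U(B, D) = -1/5 (U(B, D) = (1/5)*(-1) = -1/5)
Q = -125712 (Q = -31428*4 = -125712)
k = 866761/25 (k = (-1/5 - 186)**2 = (-931/5)**2 = 866761/25 ≈ 34670.)
1/(Q + k) = 1/(-125712 + 866761/25) = 1/(-2276039/25) = -25/2276039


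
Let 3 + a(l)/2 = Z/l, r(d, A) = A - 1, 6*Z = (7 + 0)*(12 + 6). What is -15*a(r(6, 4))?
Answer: -120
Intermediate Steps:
Z = 21 (Z = ((7 + 0)*(12 + 6))/6 = (7*18)/6 = (⅙)*126 = 21)
r(d, A) = -1 + A
a(l) = -6 + 42/l (a(l) = -6 + 2*(21/l) = -6 + 42/l)
-15*a(r(6, 4)) = -15*(-6 + 42/(-1 + 4)) = -15*(-6 + 42/3) = -15*(-6 + 42*(⅓)) = -15*(-6 + 14) = -15*8 = -120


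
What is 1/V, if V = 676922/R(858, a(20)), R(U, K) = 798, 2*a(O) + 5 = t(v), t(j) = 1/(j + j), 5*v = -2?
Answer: 399/338461 ≈ 0.0011789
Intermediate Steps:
v = -⅖ (v = (⅕)*(-2) = -⅖ ≈ -0.40000)
t(j) = 1/(2*j)
a(O) = -25/8 (a(O) = -5/2 + (1/(2*(-⅖)))/2 = -5/2 + ((½)*(-5/2))/2 = -5/2 + (½)*(-5/4) = -5/2 - 5/8 = -25/8)
V = 338461/399 (V = 676922/798 = 676922*(1/798) = 338461/399 ≈ 848.27)
1/V = 1/(338461/399) = 399/338461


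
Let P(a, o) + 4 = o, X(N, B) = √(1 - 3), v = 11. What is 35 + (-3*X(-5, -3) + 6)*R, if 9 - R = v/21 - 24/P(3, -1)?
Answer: 1997/35 - 386*I*√2/35 ≈ 57.057 - 15.597*I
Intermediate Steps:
X(N, B) = I*√2 (X(N, B) = √(-2) = I*√2)
P(a, o) = -4 + o
R = 386/105 (R = 9 - (11/21 - 24/(-4 - 1)) = 9 - (11*(1/21) - 24/(-5)) = 9 - (11/21 - 24*(-⅕)) = 9 - (11/21 + 24/5) = 9 - 1*559/105 = 9 - 559/105 = 386/105 ≈ 3.6762)
35 + (-3*X(-5, -3) + 6)*R = 35 + (-3*I*√2 + 6)*(386/105) = 35 + (6 - 3*I*√2)*(386/105) = 35 + (772/35 - 386*I*√2/35) = 1997/35 - 386*I*√2/35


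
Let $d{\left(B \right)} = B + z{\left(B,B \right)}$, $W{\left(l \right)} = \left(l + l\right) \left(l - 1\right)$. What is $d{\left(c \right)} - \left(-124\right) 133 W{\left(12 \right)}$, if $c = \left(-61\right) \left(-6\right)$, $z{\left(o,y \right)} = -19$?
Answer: $4354235$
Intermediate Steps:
$W{\left(l \right)} = 2 l \left(-1 + l\right)$
$c = 366$
$d{\left(B \right)} = -19 + B$ ($d{\left(B \right)} = B - 19 = -19 + B$)
$d{\left(c \right)} - \left(-124\right) 133 W{\left(12 \right)} = \left(-19 + 366\right) - \left(-124\right) 133 \cdot 2 \cdot 12 \left(-1 + 12\right) = 347 - - 16492 \cdot 2 \cdot 12 \cdot 11 = 347 - \left(-16492\right) 264 = 347 - -4353888 = 347 + 4353888 = 4354235$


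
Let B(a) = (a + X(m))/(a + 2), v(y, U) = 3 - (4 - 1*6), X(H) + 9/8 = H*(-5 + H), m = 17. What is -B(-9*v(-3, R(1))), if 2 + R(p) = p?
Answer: 1263/344 ≈ 3.6715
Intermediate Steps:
X(H) = -9/8 + H*(-5 + H)
R(p) = -2 + p
v(y, U) = 5 (v(y, U) = 3 - (4 - 6) = 3 - 1*(-2) = 3 + 2 = 5)
B(a) = (1623/8 + a)/(2 + a) (B(a) = (a + (-9/8 + 17² - 5*17))/(a + 2) = (a + (-9/8 + 289 - 85))/(2 + a) = (a + 1623/8)/(2 + a) = (1623/8 + a)/(2 + a))
-B(-9*v(-3, R(1))) = -(1623/8 - 9*5)/(2 - 9*5) = -(1623/8 - 45)/(2 - 45) = -1263/((-43)*8) = -(-1)*1263/(43*8) = -1*(-1263/344) = 1263/344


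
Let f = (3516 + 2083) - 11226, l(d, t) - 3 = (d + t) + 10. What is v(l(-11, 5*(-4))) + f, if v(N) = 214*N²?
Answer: 63709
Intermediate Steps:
l(d, t) = 13 + d + t (l(d, t) = 3 + ((d + t) + 10) = 3 + (10 + d + t) = 13 + d + t)
f = -5627 (f = 5599 - 11226 = -5627)
v(l(-11, 5*(-4))) + f = 214*(13 - 11 + 5*(-4))² - 5627 = 214*(13 - 11 - 20)² - 5627 = 214*(-18)² - 5627 = 214*324 - 5627 = 69336 - 5627 = 63709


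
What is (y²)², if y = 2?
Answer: 16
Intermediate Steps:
(y²)² = (2²)² = 4² = 16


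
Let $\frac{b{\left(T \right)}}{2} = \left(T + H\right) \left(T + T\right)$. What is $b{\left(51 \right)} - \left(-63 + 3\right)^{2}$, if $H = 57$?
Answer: $18432$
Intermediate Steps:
$b{\left(T \right)} = 4 T \left(57 + T\right)$ ($b{\left(T \right)} = 2 \left(T + 57\right) \left(T + T\right) = 2 \left(57 + T\right) 2 T = 2 \cdot 2 T \left(57 + T\right) = 4 T \left(57 + T\right)$)
$b{\left(51 \right)} - \left(-63 + 3\right)^{2} = 4 \cdot 51 \left(57 + 51\right) - \left(-63 + 3\right)^{2} = 4 \cdot 51 \cdot 108 - \left(-60\right)^{2} = 22032 - 3600 = 18432$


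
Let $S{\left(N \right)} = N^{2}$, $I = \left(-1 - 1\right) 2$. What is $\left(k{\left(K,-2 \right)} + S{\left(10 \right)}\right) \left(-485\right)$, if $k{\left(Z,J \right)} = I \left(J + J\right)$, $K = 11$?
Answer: $-56260$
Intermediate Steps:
$I = -4$ ($I = \left(-2\right) 2 = -4$)
$k{\left(Z,J \right)} = - 8 J$ ($k{\left(Z,J \right)} = - 4 \left(J + J\right) = - 4 \cdot 2 J = - 8 J$)
$\left(k{\left(K,-2 \right)} + S{\left(10 \right)}\right) \left(-485\right) = \left(\left(-8\right) \left(-2\right) + 10^{2}\right) \left(-485\right) = \left(16 + 100\right) \left(-485\right) = 116 \left(-485\right) = -56260$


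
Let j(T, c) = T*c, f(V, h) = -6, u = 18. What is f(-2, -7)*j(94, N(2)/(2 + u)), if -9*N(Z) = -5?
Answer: -47/3 ≈ -15.667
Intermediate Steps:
N(Z) = 5/9 (N(Z) = -1/9*(-5) = 5/9)
f(-2, -7)*j(94, N(2)/(2 + u)) = -564*5/(9*(2 + 18)) = -564*(5/9)/20 = -564*(5/9)*(1/20) = -564/36 = -6*47/18 = -47/3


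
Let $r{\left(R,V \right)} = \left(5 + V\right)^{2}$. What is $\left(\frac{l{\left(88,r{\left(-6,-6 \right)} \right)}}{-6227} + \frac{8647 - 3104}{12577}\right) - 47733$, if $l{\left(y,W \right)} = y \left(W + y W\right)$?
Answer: $- \frac{3738368345410}{78316979} \approx -47734.0$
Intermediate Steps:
$l{\left(y,W \right)} = y \left(W + W y\right)$
$\left(\frac{l{\left(88,r{\left(-6,-6 \right)} \right)}}{-6227} + \frac{8647 - 3104}{12577}\right) - 47733 = \left(\frac{\left(5 - 6\right)^{2} \cdot 88 \left(1 + 88\right)}{-6227} + \frac{8647 - 3104}{12577}\right) - 47733 = \left(\left(-1\right)^{2} \cdot 88 \cdot 89 \left(- \frac{1}{6227}\right) + \left(8647 - 3104\right) \frac{1}{12577}\right) - 47733 = \left(1 \cdot 88 \cdot 89 \left(- \frac{1}{6227}\right) + 5543 \cdot \frac{1}{12577}\right) - 47733 = \left(7832 \left(- \frac{1}{6227}\right) + \frac{5543}{12577}\right) - 47733 = \left(- \frac{7832}{6227} + \frac{5543}{12577}\right) - 47733 = - \frac{63986803}{78316979} - 47733 = - \frac{3738368345410}{78316979}$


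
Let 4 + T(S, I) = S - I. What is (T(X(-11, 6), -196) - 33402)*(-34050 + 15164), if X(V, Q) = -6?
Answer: 627317376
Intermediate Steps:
T(S, I) = -4 + S - I (T(S, I) = -4 + (S - I) = -4 + S - I)
(T(X(-11, 6), -196) - 33402)*(-34050 + 15164) = ((-4 - 6 - 1*(-196)) - 33402)*(-34050 + 15164) = ((-4 - 6 + 196) - 33402)*(-18886) = (186 - 33402)*(-18886) = -33216*(-18886) = 627317376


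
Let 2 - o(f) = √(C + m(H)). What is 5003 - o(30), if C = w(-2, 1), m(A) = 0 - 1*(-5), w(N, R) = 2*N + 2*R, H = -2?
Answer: 5001 + √3 ≈ 5002.7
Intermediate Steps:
m(A) = 5 (m(A) = 0 + 5 = 5)
C = -2 (C = 2*(-2) + 2*1 = -4 + 2 = -2)
o(f) = 2 - √3 (o(f) = 2 - √(-2 + 5) = 2 - √3)
5003 - o(30) = 5003 - (2 - √3) = 5003 + (-2 + √3) = 5001 + √3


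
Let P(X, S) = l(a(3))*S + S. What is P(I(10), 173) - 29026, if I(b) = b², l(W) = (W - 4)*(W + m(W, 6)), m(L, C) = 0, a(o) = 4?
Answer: -28853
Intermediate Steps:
l(W) = W*(-4 + W) (l(W) = (W - 4)*(W + 0) = (-4 + W)*W = W*(-4 + W))
P(X, S) = S (P(X, S) = (4*(-4 + 4))*S + S = (4*0)*S + S = 0*S + S = 0 + S = S)
P(I(10), 173) - 29026 = 173 - 29026 = -28853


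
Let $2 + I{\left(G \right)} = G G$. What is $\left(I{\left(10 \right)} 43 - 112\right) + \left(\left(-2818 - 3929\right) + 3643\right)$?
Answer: $998$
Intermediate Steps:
$I{\left(G \right)} = -2 + G^{2}$ ($I{\left(G \right)} = -2 + G G = -2 + G^{2}$)
$\left(I{\left(10 \right)} 43 - 112\right) + \left(\left(-2818 - 3929\right) + 3643\right) = \left(\left(-2 + 10^{2}\right) 43 - 112\right) + \left(\left(-2818 - 3929\right) + 3643\right) = \left(\left(-2 + 100\right) 43 - 112\right) + \left(-6747 + 3643\right) = \left(98 \cdot 43 - 112\right) - 3104 = \left(4214 - 112\right) - 3104 = 4102 - 3104 = 998$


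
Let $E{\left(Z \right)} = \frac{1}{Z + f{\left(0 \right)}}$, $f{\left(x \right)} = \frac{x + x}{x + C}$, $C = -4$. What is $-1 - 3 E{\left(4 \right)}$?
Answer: $- \frac{7}{4} \approx -1.75$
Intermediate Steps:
$f{\left(x \right)} = \frac{2 x}{-4 + x}$ ($f{\left(x \right)} = \frac{x + x}{x - 4} = \frac{2 x}{-4 + x}$)
$E{\left(Z \right)} = \frac{1}{Z}$ ($E{\left(Z \right)} = \frac{1}{Z + 2 \cdot 0 \frac{1}{-4 + 0}} = \frac{1}{Z + 2 \cdot 0 \frac{1}{-4}} = \frac{1}{Z + 2 \cdot 0 \left(- \frac{1}{4}\right)} = \frac{1}{Z + 0} = \frac{1}{Z}$)
$-1 - 3 E{\left(4 \right)} = -1 - \frac{3}{4} = - \frac{7}{4}$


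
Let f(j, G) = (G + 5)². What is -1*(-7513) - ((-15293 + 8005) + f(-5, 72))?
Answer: 8872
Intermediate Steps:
f(j, G) = (5 + G)²
-1*(-7513) - ((-15293 + 8005) + f(-5, 72)) = -1*(-7513) - ((-15293 + 8005) + (5 + 72)²) = 7513 - (-7288 + 77²) = 7513 - (-7288 + 5929) = 7513 - 1*(-1359) = 7513 + 1359 = 8872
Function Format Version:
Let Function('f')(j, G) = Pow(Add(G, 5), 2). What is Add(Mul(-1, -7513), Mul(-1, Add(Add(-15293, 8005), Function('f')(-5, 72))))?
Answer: 8872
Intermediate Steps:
Function('f')(j, G) = Pow(Add(5, G), 2)
Add(Mul(-1, -7513), Mul(-1, Add(Add(-15293, 8005), Function('f')(-5, 72)))) = Add(Mul(-1, -7513), Mul(-1, Add(Add(-15293, 8005), Pow(Add(5, 72), 2)))) = Add(7513, Mul(-1, Add(-7288, Pow(77, 2)))) = Add(7513, Mul(-1, Add(-7288, 5929))) = Add(7513, Mul(-1, -1359)) = Add(7513, 1359) = 8872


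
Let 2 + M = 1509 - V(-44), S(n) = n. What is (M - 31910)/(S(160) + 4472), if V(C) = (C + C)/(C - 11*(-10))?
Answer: -91205/13896 ≈ -6.5634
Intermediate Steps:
V(C) = 2*C/(110 + C) (V(C) = (2*C)/(C + 110) = (2*C)/(110 + C) = 2*C/(110 + C))
M = 4525/3 (M = -2 + (1509 - 2*(-44)/(110 - 44)) = -2 + (1509 - 2*(-44)/66) = -2 + (1509 - 1*(-4/3)) = -2 + (1509 + 4/3) = -2 + 4531/3 = 4525/3 ≈ 1508.3)
(M - 31910)/(S(160) + 4472) = (4525/3 - 31910)/(160 + 4472) = -91205/3/4632 = -91205/3*1/4632 = -91205/13896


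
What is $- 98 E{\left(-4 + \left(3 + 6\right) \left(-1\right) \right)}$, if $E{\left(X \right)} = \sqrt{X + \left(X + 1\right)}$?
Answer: $- 490 i \approx - 490.0 i$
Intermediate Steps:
$E{\left(X \right)} = \sqrt{1 + 2 X}$ ($E{\left(X \right)} = \sqrt{X + \left(1 + X\right)} = \sqrt{1 + 2 X}$)
$- 98 E{\left(-4 + \left(3 + 6\right) \left(-1\right) \right)} = - 98 \sqrt{1 + 2 \left(-4 + \left(3 + 6\right) \left(-1\right)\right)} = - 98 \sqrt{1 + 2 \left(-4 + 9 \left(-1\right)\right)} = - 98 \sqrt{1 + 2 \left(-4 - 9\right)} = - 98 \sqrt{1 + 2 \left(-13\right)} = - 98 \sqrt{1 - 26} = - 98 \sqrt{-25} = - 98 \cdot 5 i = - 490 i$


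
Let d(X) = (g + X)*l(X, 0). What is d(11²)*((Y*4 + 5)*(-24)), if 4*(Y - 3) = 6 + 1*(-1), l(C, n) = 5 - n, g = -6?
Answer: -303600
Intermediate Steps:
Y = 17/4 (Y = 3 + (6 + 1*(-1))/4 = 3 + (6 - 1)/4 = 3 + (¼)*5 = 3 + 5/4 = 17/4 ≈ 4.2500)
d(X) = -30 + 5*X (d(X) = (-6 + X)*(5 - 1*0) = (-6 + X)*(5 + 0) = (-6 + X)*5 = -30 + 5*X)
d(11²)*((Y*4 + 5)*(-24)) = (-30 + 5*11²)*(((17/4)*4 + 5)*(-24)) = (-30 + 5*121)*((17 + 5)*(-24)) = (-30 + 605)*(22*(-24)) = 575*(-528) = -303600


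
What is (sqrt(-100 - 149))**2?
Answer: -249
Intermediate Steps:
(sqrt(-100 - 149))**2 = (sqrt(-249))**2 = (I*sqrt(249))**2 = -249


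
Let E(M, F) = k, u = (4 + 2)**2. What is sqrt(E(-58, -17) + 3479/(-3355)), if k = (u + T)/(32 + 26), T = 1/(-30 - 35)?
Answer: I*sqrt(2665505689990)/2529670 ≈ 0.6454*I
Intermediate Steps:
u = 36 (u = 6**2 = 36)
T = -1/65 (T = 1/(-65) = -1/65 ≈ -0.015385)
k = 2339/3770 (k = (36 - 1/65)/(32 + 26) = (2339/65)/58 = (2339/65)*(1/58) = 2339/3770 ≈ 0.62042)
E(M, F) = 2339/3770
sqrt(E(-58, -17) + 3479/(-3355)) = sqrt(2339/3770 + 3479/(-3355)) = sqrt(2339/3770 + 3479*(-1/3355)) = sqrt(2339/3770 - 3479/3355) = sqrt(-1053697/2529670) = I*sqrt(2665505689990)/2529670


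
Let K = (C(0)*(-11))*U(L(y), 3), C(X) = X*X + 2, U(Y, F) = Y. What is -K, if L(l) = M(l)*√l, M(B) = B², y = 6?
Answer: 792*√6 ≈ 1940.0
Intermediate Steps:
L(l) = l^(5/2) (L(l) = l²*√l = l^(5/2))
C(X) = 2 + X² (C(X) = X² + 2 = 2 + X²)
K = -792*√6 (K = ((2 + 0²)*(-11))*6^(5/2) = ((2 + 0)*(-11))*(36*√6) = (2*(-11))*(36*√6) = -792*√6 ≈ -1940.0)
-K = -(-792)*√6 = 792*√6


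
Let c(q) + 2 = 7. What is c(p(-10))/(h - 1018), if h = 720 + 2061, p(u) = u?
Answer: 5/1763 ≈ 0.0028361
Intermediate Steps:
c(q) = 5 (c(q) = -2 + 7 = 5)
h = 2781
c(p(-10))/(h - 1018) = 5/(2781 - 1018) = 5/1763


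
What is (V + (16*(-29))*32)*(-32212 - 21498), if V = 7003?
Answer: 421354950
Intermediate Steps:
(V + (16*(-29))*32)*(-32212 - 21498) = (7003 + (16*(-29))*32)*(-32212 - 21498) = (7003 - 464*32)*(-53710) = (7003 - 14848)*(-53710) = -7845*(-53710) = 421354950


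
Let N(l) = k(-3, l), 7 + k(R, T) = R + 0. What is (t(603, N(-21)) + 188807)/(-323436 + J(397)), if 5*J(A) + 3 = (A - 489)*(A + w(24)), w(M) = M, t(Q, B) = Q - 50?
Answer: -189360/331183 ≈ -0.57177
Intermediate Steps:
k(R, T) = -7 + R (k(R, T) = -7 + (R + 0) = -7 + R)
N(l) = -10 (N(l) = -7 - 3 = -10)
t(Q, B) = -50 + Q
J(A) = -3/5 + (-489 + A)*(24 + A)/5 (J(A) = -3/5 + ((A - 489)*(A + 24))/5 = -3/5 + ((-489 + A)*(24 + A))/5 = -3/5 + (-489 + A)*(24 + A)/5)
(t(603, N(-21)) + 188807)/(-323436 + J(397)) = ((-50 + 603) + 188807)/(-323436 + (-11739/5 - 93*397 + (1/5)*397**2)) = (553 + 188807)/(-323436 + (-11739/5 - 36921 + (1/5)*157609)) = 189360/(-323436 + (-11739/5 - 36921 + 157609/5)) = 189360/(-323436 - 7747) = 189360/(-331183) = 189360*(-1/331183) = -189360/331183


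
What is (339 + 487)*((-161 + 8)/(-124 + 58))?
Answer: 21063/11 ≈ 1914.8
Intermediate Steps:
(339 + 487)*((-161 + 8)/(-124 + 58)) = 826*(-153/(-66)) = 826*(-153*(-1/66)) = 826*(51/22) = 21063/11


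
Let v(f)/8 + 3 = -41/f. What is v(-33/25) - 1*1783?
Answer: -51431/33 ≈ -1558.5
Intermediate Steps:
v(f) = -24 - 328/f (v(f) = -24 + 8*(-41/f) = -24 - 328/f)
v(-33/25) - 1*1783 = (-24 - 328/((-33/25))) - 1*1783 = (-24 - 328/((-33*1/25))) - 1783 = (-24 - 328/(-33/25)) - 1783 = (-24 - 328*(-25/33)) - 1783 = (-24 + 8200/33) - 1783 = 7408/33 - 1783 = -51431/33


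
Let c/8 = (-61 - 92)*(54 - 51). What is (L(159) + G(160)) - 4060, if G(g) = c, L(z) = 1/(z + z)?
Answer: -2458775/318 ≈ -7732.0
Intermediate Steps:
c = -3672 (c = 8*((-61 - 92)*(54 - 51)) = 8*(-153*3) = 8*(-459) = -3672)
L(z) = 1/(2*z)
G(g) = -3672
(L(159) + G(160)) - 4060 = ((½)/159 - 3672) - 4060 = ((½)*(1/159) - 3672) - 4060 = (1/318 - 3672) - 4060 = -1167695/318 - 4060 = -2458775/318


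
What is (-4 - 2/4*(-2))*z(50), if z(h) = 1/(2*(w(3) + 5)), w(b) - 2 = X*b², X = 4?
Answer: -3/86 ≈ -0.034884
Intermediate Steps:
w(b) = 2 + 4*b²
z(h) = 1/86 (z(h) = 1/(2*((2 + 4*3²) + 5)) = 1/(2*((2 + 4*9) + 5)) = 1/(2*((2 + 36) + 5)) = 1/(2*(38 + 5)) = 1/(2*43) = 1/86)
(-4 - 2/4*(-2))*z(50) = (-4 - 2/4*(-2))*(1/86) = (-4 - 2*¼*(-2))*(1/86) = (-4 - ½*(-2))*(1/86) = (-4 + 1)*(1/86) = -3*1/86 = -3/86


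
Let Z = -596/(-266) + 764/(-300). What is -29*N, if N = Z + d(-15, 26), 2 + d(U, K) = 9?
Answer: -1936388/9975 ≈ -194.12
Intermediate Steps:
d(U, K) = 7 (d(U, K) = -2 + 9 = 7)
Z = -3053/9975 (Z = -596*(-1/266) + 764*(-1/300) = 298/133 - 191/75 = -3053/9975 ≈ -0.30607)
N = 66772/9975 (N = -3053/9975 + 7 = 66772/9975 ≈ 6.6939)
-29*N = -29*66772/9975 = -1936388/9975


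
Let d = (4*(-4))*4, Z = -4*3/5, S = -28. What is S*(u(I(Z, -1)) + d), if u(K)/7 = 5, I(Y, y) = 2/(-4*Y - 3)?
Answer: 812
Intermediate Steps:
Z = -12/5 (Z = -12*1/5 = -12/5 ≈ -2.4000)
I(Y, y) = 2/(-3 - 4*Y)
u(K) = 35 (u(K) = 7*5 = 35)
d = -64 (d = -16*4 = -64)
S*(u(I(Z, -1)) + d) = -28*(35 - 64) = -28*(-29) = 812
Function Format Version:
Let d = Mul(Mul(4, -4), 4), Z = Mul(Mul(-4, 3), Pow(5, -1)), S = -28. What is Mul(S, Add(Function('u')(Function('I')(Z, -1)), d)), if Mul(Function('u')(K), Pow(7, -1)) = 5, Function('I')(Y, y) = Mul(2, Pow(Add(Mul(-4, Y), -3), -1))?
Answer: 812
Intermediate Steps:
Z = Rational(-12, 5) (Z = Mul(-12, Rational(1, 5)) = Rational(-12, 5) ≈ -2.4000)
Function('I')(Y, y) = Mul(2, Pow(Add(-3, Mul(-4, Y)), -1))
Function('u')(K) = 35 (Function('u')(K) = Mul(7, 5) = 35)
d = -64 (d = Mul(-16, 4) = -64)
Mul(S, Add(Function('u')(Function('I')(Z, -1)), d)) = Mul(-28, Add(35, -64)) = Mul(-28, -29) = 812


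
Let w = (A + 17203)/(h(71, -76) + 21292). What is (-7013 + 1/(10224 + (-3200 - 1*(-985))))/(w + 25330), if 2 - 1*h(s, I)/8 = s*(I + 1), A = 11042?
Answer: -3589528049328/12965112440965 ≈ -0.27686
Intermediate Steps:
h(s, I) = 16 - 8*s*(1 + I) (h(s, I) = 16 - 8*s*(I + 1) = 16 - 8*s*(1 + I))
w = 28245/63908 (w = (11042 + 17203)/((16 - 8*71 - 8*(-76)*71) + 21292) = 28245/((16 - 568 + 43168) + 21292) = 28245/(42616 + 21292) = 28245/63908 ≈ 0.44196)
(-7013 + 1/(10224 + (-3200 - 1*(-985))))/(w + 25330) = (-7013 + 1/(10224 + (-3200 - 1*(-985))))/(28245/63908 + 25330) = (-7013 + 1/(10224 + (-3200 + 985)))/(1618817885/63908) = (-7013 + 1/(10224 - 2215))*(63908/1618817885) = (-7013 + 1/8009)*(63908/1618817885) = -56167116/8009*63908/1618817885 = -3589528049328/12965112440965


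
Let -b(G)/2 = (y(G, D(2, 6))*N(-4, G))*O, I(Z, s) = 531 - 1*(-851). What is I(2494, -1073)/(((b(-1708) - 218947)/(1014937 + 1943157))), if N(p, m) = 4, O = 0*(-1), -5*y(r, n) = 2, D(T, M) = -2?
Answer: -4088085908/218947 ≈ -18672.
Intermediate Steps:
y(r, n) = -⅖ (y(r, n) = -⅕*2 = -⅖)
O = 0
I(Z, s) = 1382 (I(Z, s) = 531 + 851 = 1382)
b(G) = 0 (b(G) = -2*(-⅖*4)*0 = -(-16)*0/5 = -2*0 = 0)
I(2494, -1073)/(((b(-1708) - 218947)/(1014937 + 1943157))) = 1382/(((0 - 218947)/(1014937 + 1943157))) = 1382/((-218947/2958094)) = 1382/((-218947*1/2958094)) = 1382/(-218947/2958094) = 1382*(-2958094/218947) = -4088085908/218947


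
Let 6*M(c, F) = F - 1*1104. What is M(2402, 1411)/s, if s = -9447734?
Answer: -307/56686404 ≈ -5.4158e-6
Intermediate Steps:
M(c, F) = -184 + F/6 (M(c, F) = (F - 1*1104)/6 = (F - 1104)/6 = (-1104 + F)/6 = -184 + F/6)
M(2402, 1411)/s = (-184 + (1/6)*1411)/(-9447734) = (-184 + 1411/6)*(-1/9447734) = (307/6)*(-1/9447734) = -307/56686404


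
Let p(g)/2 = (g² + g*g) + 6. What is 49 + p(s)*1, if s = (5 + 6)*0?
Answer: 61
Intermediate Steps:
s = 0 (s = 11*0 = 0)
p(g) = 12 + 4*g² (p(g) = 2*((g² + g*g) + 6) = 2*((g² + g²) + 6) = 2*(2*g² + 6) = 2*(6 + 2*g²) = 12 + 4*g²)
49 + p(s)*1 = 49 + (12 + 4*0²)*1 = 49 + (12 + 4*0)*1 = 49 + (12 + 0)*1 = 49 + 12*1 = 49 + 12 = 61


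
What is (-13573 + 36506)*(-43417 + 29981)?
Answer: -308127788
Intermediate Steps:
(-13573 + 36506)*(-43417 + 29981) = 22933*(-13436) = -308127788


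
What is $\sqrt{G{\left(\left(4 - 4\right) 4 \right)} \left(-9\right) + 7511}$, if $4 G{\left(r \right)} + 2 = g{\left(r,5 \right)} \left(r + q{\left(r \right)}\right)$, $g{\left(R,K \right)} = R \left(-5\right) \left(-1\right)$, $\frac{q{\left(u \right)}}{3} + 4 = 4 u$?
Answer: $\frac{\sqrt{30062}}{2} \approx 86.692$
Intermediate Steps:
$q{\left(u \right)} = -12 + 12 u$ ($q{\left(u \right)} = -12 + 3 \cdot 4 u = -12 + 12 u$)
$g{\left(R,K \right)} = 5 R$ ($g{\left(R,K \right)} = - 5 R \left(-1\right) = 5 R$)
$G{\left(r \right)} = - \frac{1}{2} + \frac{5 r \left(-12 + 13 r\right)}{4}$ ($G{\left(r \right)} = - \frac{1}{2} + \frac{5 r \left(r + \left(-12 + 12 r\right)\right)}{4} = - \frac{1}{2} + \frac{5 r \left(-12 + 13 r\right)}{4}$)
$\sqrt{G{\left(\left(4 - 4\right) 4 \right)} \left(-9\right) + 7511} = \sqrt{\left(- \frac{1}{2} - 15 \left(4 - 4\right) 4 + \frac{65 \left(\left(4 - 4\right) 4\right)^{2}}{4}\right) \left(-9\right) + 7511} = \sqrt{\left(- \frac{1}{2} - 15 \cdot 0 \cdot 4 + \frac{65 \left(0 \cdot 4\right)^{2}}{4}\right) \left(-9\right) + 7511} = \sqrt{\left(- \frac{1}{2} - 0 + \frac{65 \cdot 0^{2}}{4}\right) \left(-9\right) + 7511} = \sqrt{\left(- \frac{1}{2} + 0 + \frac{65}{4} \cdot 0\right) \left(-9\right) + 7511} = \sqrt{\left(- \frac{1}{2} + 0 + 0\right) \left(-9\right) + 7511} = \sqrt{\left(- \frac{1}{2}\right) \left(-9\right) + 7511} = \sqrt{\frac{9}{2} + 7511} = \sqrt{\frac{15031}{2}} = \frac{\sqrt{30062}}{2}$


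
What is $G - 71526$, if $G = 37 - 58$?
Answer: $-71547$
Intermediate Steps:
$G = -21$
$G - 71526 = -21 - 71526 = -71547$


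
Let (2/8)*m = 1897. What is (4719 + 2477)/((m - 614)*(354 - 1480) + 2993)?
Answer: -7196/7849731 ≈ -0.00091672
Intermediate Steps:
m = 7588 (m = 4*1897 = 7588)
(4719 + 2477)/((m - 614)*(354 - 1480) + 2993) = (4719 + 2477)/((7588 - 614)*(354 - 1480) + 2993) = 7196/(6974*(-1126) + 2993) = 7196/(-7852724 + 2993) = 7196/(-7849731) = 7196*(-1/7849731) = -7196/7849731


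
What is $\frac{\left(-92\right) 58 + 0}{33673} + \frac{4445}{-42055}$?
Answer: $- \frac{74816393}{283223603} \approx -0.26416$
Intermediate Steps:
$\frac{\left(-92\right) 58 + 0}{33673} + \frac{4445}{-42055} = \left(-5336 + 0\right) \frac{1}{33673} + 4445 \left(- \frac{1}{42055}\right) = \left(-5336\right) \frac{1}{33673} - \frac{889}{8411} = - \frac{5336}{33673} - \frac{889}{8411} = - \frac{74816393}{283223603}$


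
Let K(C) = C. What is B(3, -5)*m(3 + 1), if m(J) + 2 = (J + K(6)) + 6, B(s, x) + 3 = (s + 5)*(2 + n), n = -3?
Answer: -154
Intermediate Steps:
B(s, x) = -8 - s (B(s, x) = -3 + (s + 5)*(2 - 3) = -3 + (5 + s)*(-1) = -3 + (-5 - s) = -8 - s)
m(J) = 10 + J (m(J) = -2 + ((J + 6) + 6) = -2 + ((6 + J) + 6) = -2 + (12 + J) = 10 + J)
B(3, -5)*m(3 + 1) = (-8 - 1*3)*(10 + (3 + 1)) = (-8 - 3)*(10 + 4) = -11*14 = -154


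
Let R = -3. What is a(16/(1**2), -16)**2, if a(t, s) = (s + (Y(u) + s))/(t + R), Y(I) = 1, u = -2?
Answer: 961/169 ≈ 5.6864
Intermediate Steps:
a(t, s) = (1 + 2*s)/(-3 + t) (a(t, s) = (s + (1 + s))/(t - 3) = (1 + 2*s)/(-3 + t))
a(16/(1**2), -16)**2 = ((1 + 2*(-16))/(-3 + 16/(1**2)))**2 = ((1 - 32)/(-3 + 16/1))**2 = (-31/(-3 + 16*1))**2 = (-31/(-3 + 16))**2 = (-31/13)**2 = 961/169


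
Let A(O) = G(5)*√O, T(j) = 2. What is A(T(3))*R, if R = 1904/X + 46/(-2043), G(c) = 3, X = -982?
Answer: -1967522*√2/334371 ≈ -8.3216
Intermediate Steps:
R = -1967522/1003113 (R = 1904/(-982) + 46/(-2043) = 1904*(-1/982) + 46*(-1/2043) = -952/491 - 46/2043 = -1967522/1003113 ≈ -1.9614)
A(O) = 3*√O
A(T(3))*R = (3*√2)*(-1967522/1003113) = -1967522*√2/334371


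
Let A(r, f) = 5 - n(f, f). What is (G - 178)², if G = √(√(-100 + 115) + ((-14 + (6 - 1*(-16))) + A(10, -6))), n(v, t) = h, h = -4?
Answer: (178 - √(17 + √15))² ≈ 30078.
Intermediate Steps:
n(v, t) = -4
A(r, f) = 9 (A(r, f) = 5 - 1*(-4) = 5 + 4 = 9)
G = √(17 + √15) (G = √(√(-100 + 115) + ((-14 + (6 - 1*(-16))) + 9)) = √(√15 + ((-14 + (6 + 16)) + 9)) = √(√15 + ((-14 + 22) + 9)) = √(√15 + (8 + 9)) = √(√15 + 17) = √(17 + √15) ≈ 4.5687)
(G - 178)² = (√(17 + √15) - 178)² = (-178 + √(17 + √15))²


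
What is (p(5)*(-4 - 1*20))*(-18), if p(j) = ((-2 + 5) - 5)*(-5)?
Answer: 4320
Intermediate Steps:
p(j) = 10 (p(j) = (3 - 5)*(-5) = -2*(-5) = 10)
(p(5)*(-4 - 1*20))*(-18) = (10*(-4 - 1*20))*(-18) = (10*(-4 - 20))*(-18) = (10*(-24))*(-18) = -240*(-18) = 4320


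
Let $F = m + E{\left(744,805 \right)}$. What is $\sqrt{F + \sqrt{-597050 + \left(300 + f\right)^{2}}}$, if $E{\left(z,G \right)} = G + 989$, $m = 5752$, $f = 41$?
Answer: $\sqrt{7546 + i \sqrt{480769}} \approx 86.959 + 3.9868 i$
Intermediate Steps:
$E{\left(z,G \right)} = 989 + G$
$F = 7546$ ($F = 5752 + \left(989 + 805\right) = 5752 + 1794 = 7546$)
$\sqrt{F + \sqrt{-597050 + \left(300 + f\right)^{2}}} = \sqrt{7546 + \sqrt{-597050 + \left(300 + 41\right)^{2}}} = \sqrt{7546 + \sqrt{-597050 + 341^{2}}} = \sqrt{7546 + \sqrt{-597050 + 116281}} = \sqrt{7546 + \sqrt{-480769}} = \sqrt{7546 + i \sqrt{480769}}$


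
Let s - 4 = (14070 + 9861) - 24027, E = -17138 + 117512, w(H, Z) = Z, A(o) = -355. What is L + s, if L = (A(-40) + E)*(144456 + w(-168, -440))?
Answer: 14404336212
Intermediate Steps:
E = 100374
s = -92 (s = 4 + ((14070 + 9861) - 24027) = 4 + (23931 - 24027) = 4 - 96 = -92)
L = 14404336304 (L = (-355 + 100374)*(144456 - 440) = 100019*144016 = 14404336304)
L + s = 14404336304 - 92 = 14404336212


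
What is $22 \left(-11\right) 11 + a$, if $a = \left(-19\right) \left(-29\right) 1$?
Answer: $-2111$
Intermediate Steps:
$a = 551$ ($a = 551 \cdot 1 = 551$)
$22 \left(-11\right) 11 + a = 22 \left(-11\right) 11 + 551 = \left(-242\right) 11 + 551 = -2662 + 551 = -2111$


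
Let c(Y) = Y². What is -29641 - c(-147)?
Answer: -51250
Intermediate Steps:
-29641 - c(-147) = -29641 - 1*(-147)² = -29641 - 1*21609 = -29641 - 21609 = -51250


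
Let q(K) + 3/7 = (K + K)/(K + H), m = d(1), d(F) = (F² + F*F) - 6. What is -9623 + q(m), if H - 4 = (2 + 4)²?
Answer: -606290/63 ≈ -9623.7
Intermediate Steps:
H = 40 (H = 4 + (2 + 4)² = 4 + 6² = 4 + 36 = 40)
d(F) = -6 + 2*F² (d(F) = (F² + F²) - 6 = 2*F² - 6 = -6 + 2*F²)
m = -4 (m = -6 + 2*1² = -6 + 2*1 = -6 + 2 = -4)
q(K) = -3/7 + 2*K/(40 + K) (q(K) = -3/7 + (K + K)/(K + 40) = -3/7 + (2*K)/(40 + K) = -3/7 + 2*K/(40 + K))
-9623 + q(m) = -9623 + (-120 + 11*(-4))/(7*(40 - 4)) = -9623 + (⅐)*(-120 - 44)/36 = -9623 + (⅐)*(1/36)*(-164) = -9623 - 41/63 = -606290/63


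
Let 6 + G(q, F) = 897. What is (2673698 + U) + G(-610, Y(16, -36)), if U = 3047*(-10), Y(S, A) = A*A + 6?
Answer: 2644119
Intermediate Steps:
Y(S, A) = 6 + A**2 (Y(S, A) = A**2 + 6 = 6 + A**2)
G(q, F) = 891 (G(q, F) = -6 + 897 = 891)
U = -30470
(2673698 + U) + G(-610, Y(16, -36)) = (2673698 - 30470) + 891 = 2643228 + 891 = 2644119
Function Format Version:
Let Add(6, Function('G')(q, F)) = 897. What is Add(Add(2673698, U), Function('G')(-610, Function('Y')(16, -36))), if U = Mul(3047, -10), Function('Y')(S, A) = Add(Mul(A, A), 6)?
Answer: 2644119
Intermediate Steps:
Function('Y')(S, A) = Add(6, Pow(A, 2)) (Function('Y')(S, A) = Add(Pow(A, 2), 6) = Add(6, Pow(A, 2)))
Function('G')(q, F) = 891 (Function('G')(q, F) = Add(-6, 897) = 891)
U = -30470
Add(Add(2673698, U), Function('G')(-610, Function('Y')(16, -36))) = Add(Add(2673698, -30470), 891) = Add(2643228, 891) = 2644119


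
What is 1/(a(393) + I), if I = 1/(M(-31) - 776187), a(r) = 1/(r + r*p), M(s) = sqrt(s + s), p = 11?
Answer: 2823967969531524/595167503903 + 22240656*I*sqrt(62)/595167503903 ≈ 4744.8 + 0.00029424*I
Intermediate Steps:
M(s) = sqrt(2)*sqrt(s) (M(s) = sqrt(2*s) = sqrt(2)*sqrt(s))
a(r) = 1/(12*r) (a(r) = 1/(r + r*11) = 1/(r + 11*r) = 1/(12*r))
I = 1/(-776187 + I*sqrt(62)) (I = 1/(sqrt(2)*sqrt(-31) - 776187) = 1/(sqrt(2)*(I*sqrt(31)) - 776187) = 1/(I*sqrt(62) - 776187) = 1/(-776187 + I*sqrt(62)) ≈ -1.2884e-6 - 1.0e-11*I)
1/(a(393) + I) = 1/((1/12)/393 + (-776187/602466259031 - I*sqrt(62)/602466259031)) = 1/((1/12)*(1/393) + (-776187/602466259031 - I*sqrt(62)/602466259031)) = 1/(1/4716 + (-776187/602466259031 - I*sqrt(62)/602466259031)) = 1/(598805761139/2841230877590196 - I*sqrt(62)/602466259031)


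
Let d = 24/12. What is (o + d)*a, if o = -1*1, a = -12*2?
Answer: -24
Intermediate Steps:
a = -24
o = -1
d = 2 (d = 24*(1/12) = 2)
(o + d)*a = (-1 + 2)*(-24) = 1*(-24) = -24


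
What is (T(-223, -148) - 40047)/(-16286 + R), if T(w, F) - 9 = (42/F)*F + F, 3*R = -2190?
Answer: 5018/2127 ≈ 2.3592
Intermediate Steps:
R = -730 (R = (⅓)*(-2190) = -730)
T(w, F) = 51 + F (T(w, F) = 9 + ((42/F)*F + F) = 9 + (42 + F) = 51 + F)
(T(-223, -148) - 40047)/(-16286 + R) = ((51 - 148) - 40047)/(-16286 - 730) = (-97 - 40047)/(-17016) = -40144*(-1/17016) = 5018/2127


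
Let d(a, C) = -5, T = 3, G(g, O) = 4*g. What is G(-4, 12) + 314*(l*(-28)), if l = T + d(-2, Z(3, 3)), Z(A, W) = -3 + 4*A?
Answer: 17568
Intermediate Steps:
l = -2 (l = 3 - 5 = -2)
G(-4, 12) + 314*(l*(-28)) = 4*(-4) + 314*(-2*(-28)) = -16 + 314*56 = -16 + 17584 = 17568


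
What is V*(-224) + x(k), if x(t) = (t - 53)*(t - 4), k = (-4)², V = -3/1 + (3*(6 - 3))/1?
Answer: -1788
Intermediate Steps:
V = 6 (V = -3*1 + (3*3)*1 = -3 + 9*1 = -3 + 9 = 6)
k = 16
x(t) = (-53 + t)*(-4 + t)
V*(-224) + x(k) = 6*(-224) + (212 + 16² - 57*16) = -1344 + (212 + 256 - 912) = -1344 - 444 = -1788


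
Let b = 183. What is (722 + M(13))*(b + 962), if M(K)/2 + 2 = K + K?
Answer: 881650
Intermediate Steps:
M(K) = -4 + 4*K (M(K) = -4 + 2*(K + K) = -4 + 2*(2*K) = -4 + 4*K)
(722 + M(13))*(b + 962) = (722 + (-4 + 4*13))*(183 + 962) = (722 + (-4 + 52))*1145 = (722 + 48)*1145 = 770*1145 = 881650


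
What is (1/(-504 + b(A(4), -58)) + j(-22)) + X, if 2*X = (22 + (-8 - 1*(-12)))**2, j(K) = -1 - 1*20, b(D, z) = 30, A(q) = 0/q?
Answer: 150257/474 ≈ 317.00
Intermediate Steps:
A(q) = 0
j(K) = -21 (j(K) = -1 - 20 = -21)
X = 338 (X = (22 + (-8 - 1*(-12)))**2/2 = (22 + (-8 + 12))**2/2 = (22 + 4)**2/2 = (1/2)*26**2 = (1/2)*676 = 338)
(1/(-504 + b(A(4), -58)) + j(-22)) + X = (1/(-504 + 30) - 21) + 338 = (1/(-474) - 21) + 338 = (-1/474 - 21) + 338 = -9955/474 + 338 = 150257/474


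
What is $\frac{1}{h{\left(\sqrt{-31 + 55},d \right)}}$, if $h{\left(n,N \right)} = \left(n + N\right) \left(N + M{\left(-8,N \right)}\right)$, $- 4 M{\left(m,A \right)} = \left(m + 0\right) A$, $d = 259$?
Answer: $\frac{1}{201171} - \frac{2 \sqrt{6}}{52103289} \approx 4.8769 \cdot 10^{-6}$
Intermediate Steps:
$M{\left(m,A \right)} = - \frac{A m}{4}$ ($M{\left(m,A \right)} = - \frac{\left(m + 0\right) A}{4} = - \frac{m A}{4} = - \frac{A m}{4}$)
$h{\left(n,N \right)} = 3 N \left(N + n\right)$ ($h{\left(n,N \right)} = \left(n + N\right) \left(N - \frac{1}{4} N \left(-8\right)\right) = \left(N + n\right) \left(N + 2 N\right) = \left(N + n\right) 3 N = 3 N \left(N + n\right)$)
$\frac{1}{h{\left(\sqrt{-31 + 55},d \right)}} = \frac{1}{3 \cdot 259 \left(259 + \sqrt{-31 + 55}\right)} = \frac{1}{3 \cdot 259 \left(259 + \sqrt{24}\right)} = \frac{1}{3 \cdot 259 \left(259 + 2 \sqrt{6}\right)} = \frac{1}{201243 + 1554 \sqrt{6}}$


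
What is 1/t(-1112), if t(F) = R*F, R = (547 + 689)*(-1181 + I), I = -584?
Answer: 1/2425872480 ≈ 4.1222e-10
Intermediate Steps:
R = -2181540 (R = (547 + 689)*(-1181 - 584) = 1236*(-1765) = -2181540)
t(F) = -2181540*F
1/t(-1112) = 1/(-2181540*(-1112)) = 1/2425872480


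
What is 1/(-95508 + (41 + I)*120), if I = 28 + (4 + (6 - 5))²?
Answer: -1/84228 ≈ -1.1873e-5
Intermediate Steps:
I = 53 (I = 28 + (4 + 1)² = 28 + 5² = 28 + 25 = 53)
1/(-95508 + (41 + I)*120) = 1/(-95508 + (41 + 53)*120) = 1/(-95508 + 94*120) = 1/(-95508 + 11280) = 1/(-84228) = -1/84228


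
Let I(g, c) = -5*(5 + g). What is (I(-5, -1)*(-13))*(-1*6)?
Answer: 0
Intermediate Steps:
I(g, c) = -25 - 5*g
(I(-5, -1)*(-13))*(-1*6) = ((-25 - 5*(-5))*(-13))*(-1*6) = ((-25 + 25)*(-13))*(-6) = (0*(-13))*(-6) = 0*(-6) = 0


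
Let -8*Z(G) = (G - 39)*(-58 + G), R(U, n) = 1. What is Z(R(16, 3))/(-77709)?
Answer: 361/103612 ≈ 0.0034842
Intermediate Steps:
Z(G) = -(-58 + G)*(-39 + G)/8 (Z(G) = -(G - 39)*(-58 + G)/8 = -(-39 + G)*(-58 + G)/8 = -(-58 + G)*(-39 + G)/8)
Z(R(16, 3))/(-77709) = (-1131/4 - 1/8*1**2 + (97/8)*1)/(-77709) = (-1131/4 - 1/8*1 + 97/8)*(-1/77709) = (-1131/4 - 1/8 + 97/8)*(-1/77709) = -1083/4*(-1/77709) = 361/103612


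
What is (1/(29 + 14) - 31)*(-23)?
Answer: 30636/43 ≈ 712.46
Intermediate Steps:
(1/(29 + 14) - 31)*(-23) = (1/43 - 31)*(-23) = -1332/43*(-23) = 30636/43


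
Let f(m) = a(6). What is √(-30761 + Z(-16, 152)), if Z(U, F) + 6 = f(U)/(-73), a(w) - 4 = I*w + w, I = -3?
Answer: I*√163956759/73 ≈ 175.41*I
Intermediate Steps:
a(w) = 4 - 2*w (a(w) = 4 + (-3*w + w) = 4 - 2*w)
f(m) = -8 (f(m) = 4 - 2*6 = 4 - 12 = -8)
Z(U, F) = -430/73 (Z(U, F) = -6 - 8/(-73) = -6 - 8*(-1/73) = -6 + 8/73 = -430/73)
√(-30761 + Z(-16, 152)) = √(-30761 - 430/73) = √(-2245983/73) = I*√163956759/73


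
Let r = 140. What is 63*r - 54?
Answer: 8766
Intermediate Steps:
63*r - 54 = 63*140 - 54 = 8820 - 54 = 8766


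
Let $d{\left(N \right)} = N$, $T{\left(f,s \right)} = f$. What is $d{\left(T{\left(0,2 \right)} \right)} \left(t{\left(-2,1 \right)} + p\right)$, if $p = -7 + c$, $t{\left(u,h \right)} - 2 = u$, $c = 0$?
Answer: $0$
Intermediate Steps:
$t{\left(u,h \right)} = 2 + u$
$p = -7$ ($p = -7 + 0 = -7$)
$d{\left(T{\left(0,2 \right)} \right)} \left(t{\left(-2,1 \right)} + p\right) = 0 \left(\left(2 - 2\right) - 7\right) = 0 \left(0 - 7\right) = 0 \left(-7\right) = 0$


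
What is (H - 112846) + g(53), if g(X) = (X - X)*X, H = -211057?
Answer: -323903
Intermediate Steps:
g(X) = 0 (g(X) = 0*X = 0)
(H - 112846) + g(53) = (-211057 - 112846) + 0 = -323903 + 0 = -323903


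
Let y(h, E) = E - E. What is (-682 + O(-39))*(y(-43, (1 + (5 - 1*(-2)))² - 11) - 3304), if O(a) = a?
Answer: 2382184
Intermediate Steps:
y(h, E) = 0
(-682 + O(-39))*(y(-43, (1 + (5 - 1*(-2)))² - 11) - 3304) = (-682 - 39)*(0 - 3304) = -721*(-3304) = 2382184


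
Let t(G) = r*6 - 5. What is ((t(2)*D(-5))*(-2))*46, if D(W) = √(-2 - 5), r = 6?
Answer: -2852*I*√7 ≈ -7545.7*I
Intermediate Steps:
D(W) = I*√7 (D(W) = √(-7) = I*√7)
t(G) = 31 (t(G) = 6*6 - 5 = 36 - 5 = 31)
((t(2)*D(-5))*(-2))*46 = ((31*(I*√7))*(-2))*46 = ((31*I*√7)*(-2))*46 = -62*I*√7*46 = -2852*I*√7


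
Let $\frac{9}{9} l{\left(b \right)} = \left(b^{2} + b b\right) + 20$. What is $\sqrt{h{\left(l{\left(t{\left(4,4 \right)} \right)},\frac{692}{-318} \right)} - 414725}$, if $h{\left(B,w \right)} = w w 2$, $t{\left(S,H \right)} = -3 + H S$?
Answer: $\frac{i \sqrt{10484423293}}{159} \approx 643.98 i$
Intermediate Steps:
$l{\left(b \right)} = 20 + 2 b^{2}$ ($l{\left(b \right)} = \left(b^{2} + b b\right) + 20 = \left(b^{2} + b^{2}\right) + 20 = 2 b^{2} + 20 = 20 + 2 b^{2}$)
$h{\left(B,w \right)} = 2 w^{2}$ ($h{\left(B,w \right)} = w 2 w = 2 w^{2}$)
$\sqrt{h{\left(l{\left(t{\left(4,4 \right)} \right)},\frac{692}{-318} \right)} - 414725} = \sqrt{2 \left(\frac{692}{-318}\right)^{2} - 414725} = \sqrt{2 \left(692 \left(- \frac{1}{318}\right)\right)^{2} - 414725} = \sqrt{2 \left(- \frac{346}{159}\right)^{2} - 414725} = \sqrt{2 \cdot \frac{119716}{25281} - 414725} = \sqrt{\frac{239432}{25281} - 414725} = \sqrt{- \frac{10484423293}{25281}} = \frac{i \sqrt{10484423293}}{159}$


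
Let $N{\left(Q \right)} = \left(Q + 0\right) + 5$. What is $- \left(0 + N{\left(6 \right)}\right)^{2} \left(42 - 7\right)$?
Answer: $-4235$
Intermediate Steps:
$N{\left(Q \right)} = 5 + Q$ ($N{\left(Q \right)} = Q + 5 = 5 + Q$)
$- \left(0 + N{\left(6 \right)}\right)^{2} \left(42 - 7\right) = - \left(0 + \left(5 + 6\right)\right)^{2} \left(42 - 7\right) = - \left(0 + 11\right)^{2} \cdot 35 = - 11^{2} \cdot 35 = - 121 \cdot 35 = \left(-1\right) 4235 = -4235$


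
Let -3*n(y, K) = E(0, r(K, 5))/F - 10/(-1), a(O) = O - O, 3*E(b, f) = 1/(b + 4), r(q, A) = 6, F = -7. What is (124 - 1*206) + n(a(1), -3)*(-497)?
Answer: 56617/36 ≈ 1572.7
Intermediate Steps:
E(b, f) = 1/(3*(4 + b)) (E(b, f) = 1/(3*(b + 4)) = 1/(3*(4 + b)))
a(O) = 0
n(y, K) = -839/252 (n(y, K) = -((1/(3*(4 + 0)))/(-7) - 10/(-1))/3 = -(((⅓)/4)*(-⅐) - 10*(-1))/3 = -(((⅓)*(¼))*(-⅐) + 10)/3 = -((1/12)*(-⅐) + 10)/3 = -(-1/84 + 10)/3 = -⅓*839/84 = -839/252)
(124 - 1*206) + n(a(1), -3)*(-497) = (124 - 1*206) - 839/252*(-497) = (124 - 206) + 59569/36 = -82 + 59569/36 = 56617/36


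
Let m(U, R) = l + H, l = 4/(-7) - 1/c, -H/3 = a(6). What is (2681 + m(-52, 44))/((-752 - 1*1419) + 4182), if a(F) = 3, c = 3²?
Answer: 168293/126693 ≈ 1.3284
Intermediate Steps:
c = 9
H = -9 (H = -3*3 = -9)
l = -43/63 (l = 4/(-7) - 1/9 = 4*(-⅐) - 1*⅑ = -4/7 - ⅑ = -43/63 ≈ -0.68254)
m(U, R) = -610/63 (m(U, R) = -43/63 - 9 = -610/63)
(2681 + m(-52, 44))/((-752 - 1*1419) + 4182) = (2681 - 610/63)/((-752 - 1*1419) + 4182) = 168293/(63*((-752 - 1419) + 4182)) = 168293/(63*(-2171 + 4182)) = (168293/63)/2011 = (168293/63)*(1/2011) = 168293/126693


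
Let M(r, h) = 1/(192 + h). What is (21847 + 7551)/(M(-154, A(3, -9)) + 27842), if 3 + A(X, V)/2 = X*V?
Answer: 3880536/3675145 ≈ 1.0559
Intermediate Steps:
A(X, V) = -6 + 2*V*X (A(X, V) = -6 + 2*(X*V) = -6 + 2*(V*X) = -6 + 2*V*X)
(21847 + 7551)/(M(-154, A(3, -9)) + 27842) = (21847 + 7551)/(1/(192 + (-6 + 2*(-9)*3)) + 27842) = 29398/(1/(192 + (-6 - 54)) + 27842) = 29398/(1/(192 - 60) + 27842) = 29398/(1/132 + 27842) = 29398/(3675145/132) = 29398*(132/3675145) = 3880536/3675145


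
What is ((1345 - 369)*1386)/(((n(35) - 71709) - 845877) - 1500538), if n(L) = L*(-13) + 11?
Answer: -169092/302321 ≈ -0.55931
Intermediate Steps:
n(L) = 11 - 13*L (n(L) = -13*L + 11 = 11 - 13*L)
((1345 - 369)*1386)/(((n(35) - 71709) - 845877) - 1500538) = ((1345 - 369)*1386)/((((11 - 13*35) - 71709) - 845877) - 1500538) = (976*1386)/((((11 - 455) - 71709) - 845877) - 1500538) = 1352736/(((-444 - 71709) - 845877) - 1500538) = 1352736/((-72153 - 845877) - 1500538) = 1352736/(-918030 - 1500538) = 1352736/(-2418568) = 1352736*(-1/2418568) = -169092/302321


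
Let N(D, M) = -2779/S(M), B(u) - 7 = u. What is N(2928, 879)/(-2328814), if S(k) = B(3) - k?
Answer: -2779/2023739366 ≈ -1.3732e-6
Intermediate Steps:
B(u) = 7 + u
S(k) = 10 - k (S(k) = (7 + 3) - k = 10 - k)
N(D, M) = -2779/(10 - M)
N(2928, 879)/(-2328814) = (2779/(-10 + 879))/(-2328814) = (2779/869)*(-1/2328814) = -2779/2023739366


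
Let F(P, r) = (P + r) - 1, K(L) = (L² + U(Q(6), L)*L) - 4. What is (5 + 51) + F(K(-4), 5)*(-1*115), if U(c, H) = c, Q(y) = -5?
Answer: -4084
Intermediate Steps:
K(L) = -4 + L² - 5*L (K(L) = (L² - 5*L) - 4 = -4 + L² - 5*L)
F(P, r) = -1 + P + r
(5 + 51) + F(K(-4), 5)*(-1*115) = (5 + 51) + (-1 + (-4 + (-4)² - 5*(-4)) + 5)*(-1*115) = 56 + (-1 + (-4 + 16 + 20) + 5)*(-115) = 56 + (-1 + 32 + 5)*(-115) = 56 + 36*(-115) = 56 - 4140 = -4084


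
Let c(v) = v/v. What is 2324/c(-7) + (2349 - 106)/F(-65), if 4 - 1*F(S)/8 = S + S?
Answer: 2493571/1072 ≈ 2326.1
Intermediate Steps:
F(S) = 32 - 16*S (F(S) = 32 - 8*(S + S) = 32 - 16*S)
c(v) = 1
2324/c(-7) + (2349 - 106)/F(-65) = 2324/1 + (2349 - 106)/(32 - 16*(-65)) = 2324*1 + 2243/(32 + 1040) = 2324 + 2243/1072 = 2493571/1072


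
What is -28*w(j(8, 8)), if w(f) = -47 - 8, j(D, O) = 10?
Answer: 1540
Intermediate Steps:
w(f) = -55
-28*w(j(8, 8)) = -28*(-55) = 1540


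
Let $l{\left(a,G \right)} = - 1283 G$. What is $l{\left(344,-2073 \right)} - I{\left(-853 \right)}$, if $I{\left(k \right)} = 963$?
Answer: $2658696$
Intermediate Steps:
$l{\left(344,-2073 \right)} - I{\left(-853 \right)} = \left(-1283\right) \left(-2073\right) - 963 = 2659659 - 963 = 2658696$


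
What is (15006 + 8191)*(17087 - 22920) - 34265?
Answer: -135342366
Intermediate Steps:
(15006 + 8191)*(17087 - 22920) - 34265 = 23197*(-5833) - 34265 = -135308101 - 34265 = -135342366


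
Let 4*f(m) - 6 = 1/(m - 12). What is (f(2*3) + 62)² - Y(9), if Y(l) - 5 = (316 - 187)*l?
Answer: 1647913/576 ≈ 2861.0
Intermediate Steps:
f(m) = 3/2 + 1/(4*(-12 + m)) (f(m) = 3/2 + 1/(4*(m - 12)) = 3/2 + 1/(4*(-12 + m)))
Y(l) = 5 + 129*l (Y(l) = 5 + (316 - 187)*l = 5 + 129*l)
(f(2*3) + 62)² - Y(9) = ((-71 + 6*(2*3))/(4*(-12 + 2*3)) + 62)² - (5 + 129*9) = ((-71 + 6*6)/(4*(-12 + 6)) + 62)² - (5 + 1161) = ((¼)*(-71 + 36)/(-6) + 62)² - 1*1166 = ((¼)*(-⅙)*(-35) + 62)² - 1166 = (35/24 + 62)² - 1166 = (1523/24)² - 1166 = 2319529/576 - 1166 = 1647913/576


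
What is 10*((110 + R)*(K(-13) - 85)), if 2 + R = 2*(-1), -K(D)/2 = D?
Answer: -62540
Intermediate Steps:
K(D) = -2*D
R = -4 (R = -2 + 2*(-1) = -2 - 2 = -4)
10*((110 + R)*(K(-13) - 85)) = 10*((110 - 4)*(-2*(-13) - 85)) = 10*(106*(26 - 85)) = 10*(106*(-59)) = 10*(-6254) = -62540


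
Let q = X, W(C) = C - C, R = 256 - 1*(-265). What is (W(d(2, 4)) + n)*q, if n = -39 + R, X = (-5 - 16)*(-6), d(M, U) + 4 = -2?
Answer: 60732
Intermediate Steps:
d(M, U) = -6 (d(M, U) = -4 - 2 = -6)
R = 521 (R = 256 + 265 = 521)
W(C) = 0
X = 126 (X = -21*(-6) = 126)
q = 126
n = 482 (n = -39 + 521 = 482)
(W(d(2, 4)) + n)*q = (0 + 482)*126 = 482*126 = 60732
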